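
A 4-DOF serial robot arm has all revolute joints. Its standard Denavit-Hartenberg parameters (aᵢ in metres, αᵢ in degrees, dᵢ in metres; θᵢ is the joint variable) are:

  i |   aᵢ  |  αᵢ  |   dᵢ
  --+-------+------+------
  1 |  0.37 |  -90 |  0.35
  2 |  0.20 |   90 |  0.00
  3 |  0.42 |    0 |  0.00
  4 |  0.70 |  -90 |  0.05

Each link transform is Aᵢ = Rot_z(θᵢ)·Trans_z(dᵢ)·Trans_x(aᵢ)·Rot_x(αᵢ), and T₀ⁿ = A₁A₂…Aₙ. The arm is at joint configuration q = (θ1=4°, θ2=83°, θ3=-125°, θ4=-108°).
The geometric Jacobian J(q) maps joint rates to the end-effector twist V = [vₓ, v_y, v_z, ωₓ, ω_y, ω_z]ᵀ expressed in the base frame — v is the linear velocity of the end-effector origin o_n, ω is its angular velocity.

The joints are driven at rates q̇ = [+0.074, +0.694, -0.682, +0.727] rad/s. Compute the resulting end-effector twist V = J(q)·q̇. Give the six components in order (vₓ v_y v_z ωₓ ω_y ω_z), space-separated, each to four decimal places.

o_n = [0.3474, 0.2398, 0.8148]
J₁: ẑ×o_n = [-0.2398, 0.3474, 0.0000], ω = ẑ
J2: z=[-0.0698, 0.9976, 0.0000] o=[0.3691, 0.0258, 0.3500] → [0.4637, 0.0324, 0.0067, -0.0698, 0.9976, 0.0000]
J3: z=[0.9901, 0.0692, 0.1219] o=[0.3934, 0.0275, 0.1515] → [0.0201, -0.6624, 0.2134, 0.9901, 0.0692, 0.1219]
J4: z=[0.9901, 0.0692, 0.1219] o=[0.3881, -0.3177, 0.3906] → [-0.0386, -0.4250, 0.5549, 0.9901, 0.0692, 0.1219]
V = J·q̇ = [0.2623, 0.1910, 0.2625, -0.0039, 0.6954, 0.0795]

0.2623 0.1910 0.2625 -0.0039 0.6954 0.0795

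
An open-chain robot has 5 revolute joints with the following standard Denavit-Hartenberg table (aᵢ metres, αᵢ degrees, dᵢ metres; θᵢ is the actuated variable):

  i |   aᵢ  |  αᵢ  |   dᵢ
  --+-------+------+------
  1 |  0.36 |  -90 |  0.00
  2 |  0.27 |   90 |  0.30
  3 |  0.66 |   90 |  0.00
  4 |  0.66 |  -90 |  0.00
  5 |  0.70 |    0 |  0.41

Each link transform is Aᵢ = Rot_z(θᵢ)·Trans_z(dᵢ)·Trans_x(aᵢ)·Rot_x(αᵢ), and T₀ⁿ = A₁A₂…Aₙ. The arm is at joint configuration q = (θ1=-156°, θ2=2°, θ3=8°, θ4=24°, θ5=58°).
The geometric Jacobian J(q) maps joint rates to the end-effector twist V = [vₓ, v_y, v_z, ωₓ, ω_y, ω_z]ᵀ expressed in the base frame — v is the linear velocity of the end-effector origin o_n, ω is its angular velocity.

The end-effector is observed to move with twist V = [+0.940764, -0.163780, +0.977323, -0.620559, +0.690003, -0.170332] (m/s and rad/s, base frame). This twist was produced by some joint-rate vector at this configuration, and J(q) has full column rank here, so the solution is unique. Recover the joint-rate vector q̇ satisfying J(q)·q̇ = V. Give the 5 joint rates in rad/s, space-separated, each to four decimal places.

0.5410 -0.1610 -0.2350 0.7580 -0.5100

o_n = [-1.3803, -1.8051, 0.7373]
J₁: ẑ×o_n = [1.8051, -1.3803, 0.0000], ω = ẑ
J2: z=[0.4067, -0.9135, 0.0000] o=[-0.3289, -0.1464, 0.0000] → [-0.6735, -0.2999, -1.6352, 0.4067, -0.9135, 0.0000]
J3: z=[-0.0319, -0.0142, 0.9994] o=[-0.4534, -0.5302, -0.0094] → [1.2635, -0.9026, 0.0275, -0.0319, -0.0142, 0.9994]
J4: z=[-0.5298, 0.8481, -0.0049] o=[-1.0127, -0.8798, -0.0322] → [0.6481, 0.4095, 0.8020, -0.5298, 0.8481, -0.0049]
J5: z=[0.3156, 0.2025, 0.9270] o=[-1.5323, -1.2030, 0.2152] → [0.6638, -0.0239, -0.2208, 0.3156, 0.2025, 0.9270]
q̇ = J⁺·V = [0.5410, -0.1610, -0.2350, 0.7580, -0.5100]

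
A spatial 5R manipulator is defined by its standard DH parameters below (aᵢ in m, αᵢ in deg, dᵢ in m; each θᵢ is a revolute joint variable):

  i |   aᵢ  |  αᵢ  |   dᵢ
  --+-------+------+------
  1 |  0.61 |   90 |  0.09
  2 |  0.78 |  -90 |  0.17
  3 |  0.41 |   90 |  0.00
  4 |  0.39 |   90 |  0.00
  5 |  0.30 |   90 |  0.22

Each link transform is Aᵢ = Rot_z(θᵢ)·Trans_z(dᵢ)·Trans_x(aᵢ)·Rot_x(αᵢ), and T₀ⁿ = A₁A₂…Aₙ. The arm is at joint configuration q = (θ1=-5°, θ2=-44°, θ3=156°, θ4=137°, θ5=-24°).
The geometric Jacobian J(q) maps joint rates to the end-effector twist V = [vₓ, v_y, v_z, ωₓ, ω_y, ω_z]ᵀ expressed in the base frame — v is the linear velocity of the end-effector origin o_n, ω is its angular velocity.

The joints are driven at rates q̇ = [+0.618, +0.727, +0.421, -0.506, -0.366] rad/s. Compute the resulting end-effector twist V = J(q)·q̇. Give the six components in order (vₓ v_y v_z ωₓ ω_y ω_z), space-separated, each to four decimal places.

0.1165 0.9268 0.9791 0.0095 -1.2965 0.7129

o_n = [1.4852, -0.3821, 0.0714]
J₁: ẑ×o_n = [0.3821, 1.4852, -0.0000], ω = ẑ
J2: z=[-0.0872, -0.9962, 0.0000] o=[0.6077, -0.0532, 0.0900] → [0.0186, -0.0016, 0.9029, -0.0872, -0.9962, 0.0000]
J3: z=[0.6920, -0.0605, 0.7193] o=[1.1518, -0.2714, -0.4518] → [0.0480, -0.1222, -0.0564, 0.6920, -0.0605, 0.7193]
J4: z=[0.3711, 0.8846, -0.2825] o=[0.8979, -0.0818, -0.1916] → [0.1478, -0.2635, -0.6309, 0.3711, 0.8846, -0.2825]
J5: z=[0.0838, 0.2711, 0.9589] o=[1.2586, -0.2298, -0.1813] → [0.2145, 0.1961, -0.0742, 0.0838, 0.2711, 0.9589]
V = J·q̇ = [0.1165, 0.9268, 0.9791, 0.0095, -1.2965, 0.7129]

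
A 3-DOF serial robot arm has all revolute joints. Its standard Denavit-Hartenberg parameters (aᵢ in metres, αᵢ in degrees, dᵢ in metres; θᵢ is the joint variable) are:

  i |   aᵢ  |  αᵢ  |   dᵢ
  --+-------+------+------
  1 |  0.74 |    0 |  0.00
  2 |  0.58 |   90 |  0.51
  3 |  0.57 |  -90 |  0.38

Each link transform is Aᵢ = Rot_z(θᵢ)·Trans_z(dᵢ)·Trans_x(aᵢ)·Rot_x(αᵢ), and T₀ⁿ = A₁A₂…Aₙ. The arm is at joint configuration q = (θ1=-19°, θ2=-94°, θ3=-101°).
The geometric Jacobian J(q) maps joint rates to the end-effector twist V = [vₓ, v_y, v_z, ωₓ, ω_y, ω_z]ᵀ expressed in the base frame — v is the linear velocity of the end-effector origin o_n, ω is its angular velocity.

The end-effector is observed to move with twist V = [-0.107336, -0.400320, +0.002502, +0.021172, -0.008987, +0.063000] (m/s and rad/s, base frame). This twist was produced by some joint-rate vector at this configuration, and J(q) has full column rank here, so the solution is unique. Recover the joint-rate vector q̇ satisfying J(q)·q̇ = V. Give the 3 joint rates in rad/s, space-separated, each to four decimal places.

o_n = [0.1658, -0.5262, -0.0495]
J₁: ẑ×o_n = [0.5262, 0.1658, -0.0000], ω = ẑ
J2: z=[0.0000, 0.0000, 1.0000] o=[0.6997, -0.2409, 0.0000] → [0.2853, -0.5339, 0.0000, 0.0000, 0.0000, 1.0000]
J3: z=[-0.9205, 0.3907, 0.0000] o=[0.4731, -0.7748, 0.5100] → [-0.2186, -0.5150, -0.1088, -0.9205, 0.3907, 0.0000]
q̇ = J⁺·V = [-0.5410, 0.6040, -0.0230]

-0.5410 0.6040 -0.0230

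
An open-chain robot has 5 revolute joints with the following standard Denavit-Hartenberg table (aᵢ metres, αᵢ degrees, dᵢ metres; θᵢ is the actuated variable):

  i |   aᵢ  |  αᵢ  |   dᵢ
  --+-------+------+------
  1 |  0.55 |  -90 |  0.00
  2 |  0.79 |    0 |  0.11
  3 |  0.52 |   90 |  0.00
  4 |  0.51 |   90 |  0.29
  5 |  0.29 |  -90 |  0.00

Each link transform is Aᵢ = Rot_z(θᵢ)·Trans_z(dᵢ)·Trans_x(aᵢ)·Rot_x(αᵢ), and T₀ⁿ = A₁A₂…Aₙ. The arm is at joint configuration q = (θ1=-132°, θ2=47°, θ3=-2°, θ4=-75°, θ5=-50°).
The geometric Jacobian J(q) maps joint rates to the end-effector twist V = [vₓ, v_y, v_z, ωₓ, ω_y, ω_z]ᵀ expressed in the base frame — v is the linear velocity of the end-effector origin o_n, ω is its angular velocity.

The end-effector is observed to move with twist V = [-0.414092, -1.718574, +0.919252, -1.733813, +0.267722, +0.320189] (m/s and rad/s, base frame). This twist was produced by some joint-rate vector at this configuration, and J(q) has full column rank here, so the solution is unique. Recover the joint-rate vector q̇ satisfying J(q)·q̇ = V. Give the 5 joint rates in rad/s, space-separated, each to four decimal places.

o_n = [-1.5101, -0.8362, -1.0249]
J₁: ẑ×o_n = [0.8362, -1.5101, 0.0000], ω = ẑ
J2: z=[0.7431, -0.6691, 0.0000] o=[-0.3680, -0.4087, 0.0000] → [0.6858, 0.7617, -1.0819, 0.7431, -0.6691, 0.0000]
J3: z=[0.7431, -0.6691, 0.0000] o=[-0.6468, -0.8827, -0.5778] → [0.2992, 0.3323, -0.5431, 0.7431, -0.6691, 0.0000]
J4: z=[-0.4731, -0.5255, 0.7071] o=[-0.8928, -1.1560, -0.9455] → [-0.1843, -0.4741, -0.4757, -0.4731, -0.5255, 0.7071]
J5: z=[0.2647, 0.6808, 0.6830] o=[-1.4586, -1.0481, -0.8337] → [-0.2749, 0.0154, 0.0912, 0.2647, 0.6808, 0.6830]
q̇ = J⁺·V = [0.3480, -0.7430, -0.9120, 0.6600, -0.7240]

0.3480 -0.7430 -0.9120 0.6600 -0.7240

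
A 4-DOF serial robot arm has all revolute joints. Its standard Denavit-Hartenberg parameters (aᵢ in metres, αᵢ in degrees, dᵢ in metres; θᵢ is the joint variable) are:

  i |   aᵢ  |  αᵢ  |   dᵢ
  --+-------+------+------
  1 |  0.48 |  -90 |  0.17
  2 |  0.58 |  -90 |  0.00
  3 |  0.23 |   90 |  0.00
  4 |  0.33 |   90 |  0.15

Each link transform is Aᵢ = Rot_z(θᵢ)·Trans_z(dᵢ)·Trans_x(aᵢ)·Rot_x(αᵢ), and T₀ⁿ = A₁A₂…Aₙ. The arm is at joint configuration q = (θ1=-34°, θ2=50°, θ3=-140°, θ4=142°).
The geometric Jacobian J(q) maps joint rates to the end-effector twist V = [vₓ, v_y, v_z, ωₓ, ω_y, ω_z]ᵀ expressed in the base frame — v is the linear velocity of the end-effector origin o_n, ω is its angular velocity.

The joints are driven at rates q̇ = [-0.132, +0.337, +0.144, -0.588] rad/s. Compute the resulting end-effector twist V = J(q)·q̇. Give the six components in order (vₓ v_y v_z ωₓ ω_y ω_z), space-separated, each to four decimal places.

-0.3149 0.2143 -0.0707 0.5503 0.5786 -0.5141

o_n = [0.4638, -0.4747, -0.3487]
J₁: ẑ×o_n = [0.4747, 0.4638, -0.0000], ω = ẑ
J2: z=[0.5592, 0.8290, 0.0000] o=[0.3979, -0.2684, 0.1700] → [-0.4300, 0.2900, -0.1700, 0.5592, 0.8290, 0.0000]
J3: z=[-0.6351, 0.4284, -0.6428] o=[0.7070, -0.4769, -0.2743] → [-0.0305, 0.1091, 0.1028, -0.6351, 0.4284, -0.6428]
J4: z=[-0.7709, -0.4040, 0.4924] o=[0.6958, -0.2910, -0.1393] → [0.1751, -0.2756, 0.0479, -0.7709, -0.4040, 0.4924]
V = J·q̇ = [-0.3149, 0.2143, -0.0707, 0.5503, 0.5786, -0.5141]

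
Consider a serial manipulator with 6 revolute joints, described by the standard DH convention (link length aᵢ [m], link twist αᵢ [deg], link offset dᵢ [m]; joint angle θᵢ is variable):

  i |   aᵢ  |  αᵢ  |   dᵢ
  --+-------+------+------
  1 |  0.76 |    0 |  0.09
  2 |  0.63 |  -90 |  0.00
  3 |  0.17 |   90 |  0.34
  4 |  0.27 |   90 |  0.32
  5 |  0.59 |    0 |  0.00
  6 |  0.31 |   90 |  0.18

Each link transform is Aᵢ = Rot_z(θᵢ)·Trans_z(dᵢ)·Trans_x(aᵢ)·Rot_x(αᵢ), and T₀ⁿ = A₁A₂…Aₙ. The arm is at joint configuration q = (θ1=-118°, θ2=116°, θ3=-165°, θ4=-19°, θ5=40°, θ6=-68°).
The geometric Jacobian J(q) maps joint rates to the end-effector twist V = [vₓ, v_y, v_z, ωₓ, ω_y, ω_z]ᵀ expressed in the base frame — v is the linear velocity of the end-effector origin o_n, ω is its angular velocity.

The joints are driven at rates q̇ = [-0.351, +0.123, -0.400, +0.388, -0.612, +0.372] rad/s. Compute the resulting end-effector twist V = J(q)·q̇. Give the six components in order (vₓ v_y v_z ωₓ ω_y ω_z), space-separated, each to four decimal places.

-0.4285 0.5315 -0.0356 -0.1818 -0.1668 -0.5826

o_n = [-0.8921, -0.8068, -0.1723]
J₁: ẑ×o_n = [0.8068, -0.8921, 0.0000], ω = ẑ
J2: z=[0.0000, 0.0000, 1.0000] o=[-0.3568, -0.6710, 0.0900] → [0.1358, -0.5353, 0.0000, 0.0000, 0.0000, 1.0000]
J3: z=[0.0349, 0.9994, 0.0000] o=[0.2728, -0.6930, 0.0900] → [-0.2622, 0.0092, 1.1603, 0.0349, 0.9994, 0.0000]
J4: z=[-0.2587, 0.0090, -0.9659] o=[0.1206, -0.3475, 0.1340] → [-0.4464, 0.8990, 0.1279, -0.2587, 0.0090, -0.9659]
J5: z=[0.2813, -0.9559, -0.0843] o=[-0.2117, -0.4239, -0.1090] → [0.0283, 0.0751, -0.7581, 0.2813, -0.9559, -0.0843]
J6: z=[0.2813, -0.9559, -0.0843] o=[-0.7275, -0.5531, -0.3647] → [-0.2053, -0.0402, -0.2288, 0.2813, -0.9559, -0.0843]
V = J·q̇ = [-0.4285, 0.5315, -0.0356, -0.1818, -0.1668, -0.5826]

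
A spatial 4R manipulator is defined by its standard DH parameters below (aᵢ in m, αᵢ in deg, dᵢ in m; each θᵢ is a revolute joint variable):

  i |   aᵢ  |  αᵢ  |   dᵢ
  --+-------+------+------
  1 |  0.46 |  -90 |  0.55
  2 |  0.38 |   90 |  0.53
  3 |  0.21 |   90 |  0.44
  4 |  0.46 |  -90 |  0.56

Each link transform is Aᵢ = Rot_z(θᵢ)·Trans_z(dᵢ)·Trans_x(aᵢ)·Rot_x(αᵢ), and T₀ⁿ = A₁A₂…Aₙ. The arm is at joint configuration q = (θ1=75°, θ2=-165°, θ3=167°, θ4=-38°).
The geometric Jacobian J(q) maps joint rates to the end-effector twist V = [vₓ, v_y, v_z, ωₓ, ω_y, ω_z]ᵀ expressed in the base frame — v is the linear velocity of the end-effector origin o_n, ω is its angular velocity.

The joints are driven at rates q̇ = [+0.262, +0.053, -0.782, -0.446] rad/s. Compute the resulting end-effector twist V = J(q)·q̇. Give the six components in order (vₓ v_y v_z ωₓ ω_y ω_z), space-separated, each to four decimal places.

-0.6533 -0.7678 0.3240 0.4460 0.1904 0.9914

o_n = [-1.0419, 0.7652, 0.3851]
J₁: ẑ×o_n = [-0.7652, -1.0419, 0.0000], ω = ẑ
J2: z=[-0.9659, 0.2588, 0.0000] o=[0.1191, 0.4443, 0.5500] → [-0.0427, -0.1593, -0.0095, -0.9659, 0.2588, 0.0000]
J3: z=[-0.0670, -0.2500, -0.9659] o=[-0.4879, 0.2270, 0.6484] → [0.5857, 0.5175, -0.1746, -0.0670, -0.2500, -0.9659]
J4: z=[-0.9974, 0.0423, 0.0582] o=[-0.5118, 0.3201, 0.1704] → [-0.0168, 0.1833, -0.4216, -0.9974, 0.0423, 0.0582]
V = J·q̇ = [-0.6533, -0.7678, 0.3240, 0.4460, 0.1904, 0.9914]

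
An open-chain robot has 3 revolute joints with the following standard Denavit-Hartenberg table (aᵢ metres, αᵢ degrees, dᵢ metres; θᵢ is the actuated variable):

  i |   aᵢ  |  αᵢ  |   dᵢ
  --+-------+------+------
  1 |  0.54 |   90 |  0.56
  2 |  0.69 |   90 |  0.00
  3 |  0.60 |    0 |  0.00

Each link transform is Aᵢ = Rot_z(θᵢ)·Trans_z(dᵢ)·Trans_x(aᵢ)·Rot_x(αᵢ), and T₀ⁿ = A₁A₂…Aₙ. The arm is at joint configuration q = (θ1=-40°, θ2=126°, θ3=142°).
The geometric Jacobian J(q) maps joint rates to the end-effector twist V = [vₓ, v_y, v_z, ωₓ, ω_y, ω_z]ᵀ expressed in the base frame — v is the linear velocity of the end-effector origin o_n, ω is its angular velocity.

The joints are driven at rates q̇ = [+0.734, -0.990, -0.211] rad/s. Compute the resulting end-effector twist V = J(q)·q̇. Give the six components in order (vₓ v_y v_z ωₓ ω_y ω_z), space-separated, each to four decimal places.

o_n = [0.0784, -0.5480, 0.7357]
J₁: ẑ×o_n = [0.5480, 0.0784, -0.0000], ω = ẑ
J2: z=[-0.6428, -0.7660, 0.0000] o=[0.4137, -0.3471, 0.5600] → [-0.1346, 0.1129, -0.1277, -0.6428, -0.7660, 0.0000]
J3: z=[0.6197, -0.5200, 0.5878] o=[0.1030, -0.0864, 1.1182] → [0.4702, 0.2226, -0.2988, 0.6197, -0.5200, 0.5878]
V = J·q̇ = [0.4363, -0.1012, 0.1894, 0.5056, 0.8681, 0.6100]

0.4363 -0.1012 0.1894 0.5056 0.8681 0.6100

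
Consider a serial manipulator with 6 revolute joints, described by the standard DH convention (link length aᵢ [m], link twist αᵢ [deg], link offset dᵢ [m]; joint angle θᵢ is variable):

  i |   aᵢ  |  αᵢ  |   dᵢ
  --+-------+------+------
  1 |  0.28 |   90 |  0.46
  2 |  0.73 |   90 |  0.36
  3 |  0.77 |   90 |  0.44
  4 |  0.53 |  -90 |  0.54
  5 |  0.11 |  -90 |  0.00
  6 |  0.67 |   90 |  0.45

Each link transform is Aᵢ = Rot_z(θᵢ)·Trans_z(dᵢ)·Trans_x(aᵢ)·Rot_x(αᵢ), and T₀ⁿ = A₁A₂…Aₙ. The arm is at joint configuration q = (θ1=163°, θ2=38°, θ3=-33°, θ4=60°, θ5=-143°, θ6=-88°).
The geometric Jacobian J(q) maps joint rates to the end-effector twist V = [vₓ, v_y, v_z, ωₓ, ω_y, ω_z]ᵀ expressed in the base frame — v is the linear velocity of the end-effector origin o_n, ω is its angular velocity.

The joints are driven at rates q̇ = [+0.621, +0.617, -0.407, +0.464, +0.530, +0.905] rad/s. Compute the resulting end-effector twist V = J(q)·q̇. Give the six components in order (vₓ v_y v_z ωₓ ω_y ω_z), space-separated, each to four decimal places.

0.7696 -1.1981 0.4501 0.3301 -0.3902 -0.1331

o_n = [-1.7860, -0.2426, -0.2260]
J₁: ẑ×o_n = [0.2426, -1.7860, 0.0000], ω = ẑ
J2: z=[0.2924, 0.9563, 0.0000] o=[-0.2678, 0.0819, 0.4600] → [-0.6560, 0.2006, 1.3571, 0.2924, 0.9563, 0.0000]
J3: z=[-0.5888, 0.1800, -0.7880] o=[-0.7126, 0.5943, 0.9094] → [-0.8639, 0.1774, 0.6860, -0.5888, 0.1800, -0.7880]
J4: z=[0.1652, -0.9275, -0.3353] o=[-1.5809, 0.4213, 0.9603] → [0.8777, 0.2648, -0.2999, 0.1652, -0.9275, -0.3353]
J5: z=[0.3909, 0.3737, -0.8412] o=[-1.9716, -0.0838, 0.5544] → [-0.4253, 0.1489, -0.1314, 0.3909, 0.3737, -0.8412]
J6: z=[-0.4130, -0.7455, -0.5231] o=[-1.8811, -0.1445, 0.5694] → [0.5417, -0.3783, 0.1114, -0.4130, -0.7455, -0.5231]
V = J·q̇ = [0.7696, -1.1981, 0.4501, 0.3301, -0.3902, -0.1331]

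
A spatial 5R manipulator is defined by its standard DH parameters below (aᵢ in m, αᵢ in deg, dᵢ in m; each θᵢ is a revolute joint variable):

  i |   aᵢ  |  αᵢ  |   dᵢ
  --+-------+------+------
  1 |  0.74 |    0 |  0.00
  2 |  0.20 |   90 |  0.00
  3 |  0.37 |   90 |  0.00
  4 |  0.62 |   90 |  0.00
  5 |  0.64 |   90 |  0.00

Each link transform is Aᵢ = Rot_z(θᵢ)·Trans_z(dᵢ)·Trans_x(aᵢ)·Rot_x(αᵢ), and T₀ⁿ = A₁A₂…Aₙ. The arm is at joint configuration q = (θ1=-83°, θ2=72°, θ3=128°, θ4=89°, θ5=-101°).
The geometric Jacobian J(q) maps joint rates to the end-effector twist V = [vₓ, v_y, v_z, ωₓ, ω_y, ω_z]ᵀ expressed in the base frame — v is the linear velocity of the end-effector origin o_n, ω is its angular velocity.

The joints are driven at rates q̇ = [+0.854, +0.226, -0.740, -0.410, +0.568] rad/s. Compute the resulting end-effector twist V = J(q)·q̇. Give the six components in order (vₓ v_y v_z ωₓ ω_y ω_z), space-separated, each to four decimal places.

o_n = [-0.5233, -1.1224, -0.0884]
J₁: ẑ×o_n = [1.1224, -0.5233, 0.0000], ω = ẑ
J2: z=[0.0000, 0.0000, 1.0000] o=[0.0902, -0.7345, 0.0000] → [0.3879, -0.6135, 0.0000, 0.0000, 0.0000, 1.0000]
J3: z=[-0.1908, -0.9816, 0.0000] o=[0.2865, -0.7726, 0.0000] → [0.0867, -0.0169, -0.7282, -0.1908, -0.9816, 0.0000]
J4: z=[0.7735, -0.1504, 0.6157] o=[0.0629, -0.7292, 0.2916] → [0.2992, -0.0670, -0.3923, 0.7735, -0.1504, 0.6157]
J5: z=[-0.6009, 0.1346, 0.7879] o=[-0.0619, -1.3364, 0.3001] → [-0.2209, -0.5970, -0.0665, -0.6009, 0.1346, 0.7879]
V = J·q̇ = [0.7338, -0.8847, 0.6619, -0.5173, 0.8645, 1.2751]

0.7338 -0.8847 0.6619 -0.5173 0.8645 1.2751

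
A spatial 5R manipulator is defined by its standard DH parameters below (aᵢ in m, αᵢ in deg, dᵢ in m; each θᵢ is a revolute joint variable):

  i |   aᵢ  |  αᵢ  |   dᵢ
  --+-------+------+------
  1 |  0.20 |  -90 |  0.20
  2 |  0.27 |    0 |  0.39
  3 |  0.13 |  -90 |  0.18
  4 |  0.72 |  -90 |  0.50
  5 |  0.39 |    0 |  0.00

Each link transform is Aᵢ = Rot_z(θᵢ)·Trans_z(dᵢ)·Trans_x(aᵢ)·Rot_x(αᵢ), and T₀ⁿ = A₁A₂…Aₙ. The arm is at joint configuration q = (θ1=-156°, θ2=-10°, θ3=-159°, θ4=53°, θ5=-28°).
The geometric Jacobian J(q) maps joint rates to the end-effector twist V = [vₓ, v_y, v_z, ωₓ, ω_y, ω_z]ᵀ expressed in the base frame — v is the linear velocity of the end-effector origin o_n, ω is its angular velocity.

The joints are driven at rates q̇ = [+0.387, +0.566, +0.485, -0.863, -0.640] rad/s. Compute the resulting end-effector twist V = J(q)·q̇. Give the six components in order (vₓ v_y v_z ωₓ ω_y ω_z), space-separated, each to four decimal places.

o_n = [0.0324, 0.3210, 1.0645]
J₁: ẑ×o_n = [-0.3210, 0.0324, 0.0000], ω = ẑ
J2: z=[0.4067, -0.9135, 0.0000] o=[-0.1827, -0.0813, 0.2000] → [-0.7897, -0.3516, 0.3601, 0.4067, -0.9135, 0.0000]
J3: z=[0.4067, -0.9135, 0.0000] o=[-0.2670, -0.5458, 0.2469] → [-0.7469, -0.3325, 0.6260, 0.4067, -0.9135, 0.0000]
J4: z=[-0.1743, -0.0776, 0.9816] o=[-0.0772, -0.6583, 0.2717] → [-1.0228, 0.2458, -0.1622, -0.1743, -0.0776, 0.9816]
J5: z=[-0.9610, 0.2309, -0.1524] o=[-0.0097, 0.0012, 0.8452] → [0.0994, 0.2043, -0.3170, -0.9610, 0.2309, -0.1524]
V = J·q̇ = [-0.1143, -0.6906, 0.8503, 1.1929, -1.0409, -0.3626]

-0.1143 -0.6906 0.8503 1.1929 -1.0409 -0.3626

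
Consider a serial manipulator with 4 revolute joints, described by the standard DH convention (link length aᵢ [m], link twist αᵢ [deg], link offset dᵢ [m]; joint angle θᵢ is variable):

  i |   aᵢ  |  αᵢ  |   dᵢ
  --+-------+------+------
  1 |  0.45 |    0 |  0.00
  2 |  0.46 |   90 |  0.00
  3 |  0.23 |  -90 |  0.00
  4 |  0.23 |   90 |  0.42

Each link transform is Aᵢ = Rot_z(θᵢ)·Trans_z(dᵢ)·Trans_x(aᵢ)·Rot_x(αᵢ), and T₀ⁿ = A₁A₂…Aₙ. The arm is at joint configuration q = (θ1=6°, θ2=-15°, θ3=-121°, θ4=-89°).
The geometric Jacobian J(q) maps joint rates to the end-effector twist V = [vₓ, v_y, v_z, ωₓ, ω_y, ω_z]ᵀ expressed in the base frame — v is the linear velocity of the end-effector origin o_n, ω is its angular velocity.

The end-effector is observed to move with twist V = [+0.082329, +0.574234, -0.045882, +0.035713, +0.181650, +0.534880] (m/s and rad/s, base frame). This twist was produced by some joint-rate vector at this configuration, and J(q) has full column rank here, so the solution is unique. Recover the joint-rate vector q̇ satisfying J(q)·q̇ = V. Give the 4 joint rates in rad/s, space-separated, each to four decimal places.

o_n = [1.1024, -0.2895, -0.4169]
J₁: ẑ×o_n = [0.2895, 1.1024, -0.0000], ω = ẑ
J2: z=[0.0000, 0.0000, 1.0000] o=[0.4475, 0.0470, 0.0000] → [0.3366, 0.6549, -0.0000, 0.0000, 0.0000, 1.0000]
J3: z=[-0.1564, -0.9877, 0.0000] o=[0.9019, -0.0249, 0.0000] → [0.4118, -0.0652, 0.2395, -0.1564, -0.9877, 0.0000]
J4: z=[0.8466, -0.1341, -0.5150] o=[0.7849, -0.0064, -0.1971] → [-0.1164, 0.0225, -0.1971, 0.8466, -0.1341, -0.5150]
q̇ = J⁺·V = [0.4670, 0.0720, -0.1850, 0.0080]

0.4670 0.0720 -0.1850 0.0080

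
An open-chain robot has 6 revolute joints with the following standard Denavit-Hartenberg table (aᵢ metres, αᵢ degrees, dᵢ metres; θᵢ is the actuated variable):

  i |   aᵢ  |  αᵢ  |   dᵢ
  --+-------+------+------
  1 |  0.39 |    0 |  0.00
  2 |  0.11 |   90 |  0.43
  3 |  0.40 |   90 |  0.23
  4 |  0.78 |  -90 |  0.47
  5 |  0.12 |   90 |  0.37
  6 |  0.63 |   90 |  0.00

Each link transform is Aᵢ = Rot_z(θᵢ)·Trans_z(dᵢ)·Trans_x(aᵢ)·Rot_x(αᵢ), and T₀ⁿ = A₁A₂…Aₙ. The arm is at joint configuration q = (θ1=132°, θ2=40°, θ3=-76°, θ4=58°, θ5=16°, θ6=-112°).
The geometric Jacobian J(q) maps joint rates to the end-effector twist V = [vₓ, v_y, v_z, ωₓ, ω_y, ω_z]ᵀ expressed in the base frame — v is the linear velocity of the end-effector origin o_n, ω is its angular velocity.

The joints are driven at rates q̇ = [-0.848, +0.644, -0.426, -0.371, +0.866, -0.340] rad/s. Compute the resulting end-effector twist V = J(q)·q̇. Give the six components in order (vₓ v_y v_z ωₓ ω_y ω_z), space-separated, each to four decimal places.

o_n = [-0.0166, 0.9457, -0.5995]
J₁: ẑ×o_n = [-0.9457, -0.0166, 0.0000], ω = ẑ
J2: z=[0.0000, 0.0000, 1.0000] o=[-0.2610, 0.2898, 0.0000] → [-0.6558, 0.2443, 0.0000, 0.0000, 0.0000, 1.0000]
J3: z=[0.1392, 0.9903, 0.0000] o=[-0.3699, 0.3051, 0.4300] → [-1.0195, 0.1433, -0.2607, 0.1392, 0.9903, 0.0000]
J4: z=[0.9609, -0.1350, -0.2419] o=[-0.4337, 0.5464, 0.0419] → [0.1832, 0.5154, 0.4400, 0.9609, -0.1350, -0.2419]
J5: z=[0.2769, 0.4962, 0.8229] o=[0.0109, 1.1519, -0.4729] → [0.1069, 0.0124, -0.0434, 0.2769, 0.4962, 0.8229]
J6: z=[0.9212, 0.1066, -0.3743] o=[0.0806, 1.4388, -0.2197] → [-0.2251, 0.3862, -0.4440, 0.9212, 0.1066, -0.3743]
V = J·q̇ = [0.9149, -0.2014, 0.0612, -0.4892, 0.0217, 0.7256]

0.9149 -0.2014 0.0612 -0.4892 0.0217 0.7256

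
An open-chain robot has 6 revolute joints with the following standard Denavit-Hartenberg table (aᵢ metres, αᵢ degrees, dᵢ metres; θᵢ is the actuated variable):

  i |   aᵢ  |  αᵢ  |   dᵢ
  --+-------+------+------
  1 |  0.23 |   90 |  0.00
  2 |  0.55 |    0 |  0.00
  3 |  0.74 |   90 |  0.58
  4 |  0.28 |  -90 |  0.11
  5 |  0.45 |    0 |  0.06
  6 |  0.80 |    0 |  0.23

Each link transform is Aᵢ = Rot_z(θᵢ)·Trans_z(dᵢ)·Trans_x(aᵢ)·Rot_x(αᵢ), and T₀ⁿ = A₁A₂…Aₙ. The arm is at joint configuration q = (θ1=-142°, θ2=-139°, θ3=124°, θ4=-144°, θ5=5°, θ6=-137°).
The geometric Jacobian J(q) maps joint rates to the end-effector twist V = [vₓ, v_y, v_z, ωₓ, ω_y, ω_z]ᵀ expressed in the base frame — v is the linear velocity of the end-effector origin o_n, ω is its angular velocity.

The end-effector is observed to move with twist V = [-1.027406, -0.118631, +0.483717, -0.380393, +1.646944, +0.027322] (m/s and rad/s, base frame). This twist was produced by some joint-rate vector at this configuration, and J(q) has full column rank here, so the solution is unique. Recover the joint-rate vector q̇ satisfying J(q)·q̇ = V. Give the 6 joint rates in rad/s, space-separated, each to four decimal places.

o_n = [-0.4354, -0.0458, -1.1987]
J₁: ẑ×o_n = [0.0458, -0.4354, 0.0000], ω = ẑ
J2: z=[-0.6157, 0.7880, 0.0000] o=[-0.1812, -0.1416, 0.0000] → [-0.9446, -0.7380, 0.1413, -0.6157, 0.7880, 0.0000]
J3: z=[-0.6157, 0.7880, 0.0000] o=[0.1459, 0.1140, -0.3608] → [-0.6602, -0.5158, 0.5564, -0.6157, 0.7880, 0.0000]
J4: z=[0.2040, 0.1593, -0.9659] o=[-0.7745, 0.1309, -0.5524] → [-0.2737, -0.1957, -0.0901, 0.2040, 0.1593, -0.9659]
J5: z=[0.0507, -0.9871, -0.1521] o=[-0.4783, 0.1535, -0.6000] → [0.5606, 0.0238, 0.0322, 0.0507, -0.9871, -0.1521]
J6: z=[0.0507, -0.9871, -0.1521] o=[-0.0450, 0.0960, -0.4774] → [0.6904, 0.0960, -0.3926, 0.0507, -0.9871, -0.1521]
q̇ = J⁺·V = [-0.2800, -0.1900, 0.6630, -0.1120, -0.9000, -0.4090]

-0.2800 -0.1900 0.6630 -0.1120 -0.9000 -0.4090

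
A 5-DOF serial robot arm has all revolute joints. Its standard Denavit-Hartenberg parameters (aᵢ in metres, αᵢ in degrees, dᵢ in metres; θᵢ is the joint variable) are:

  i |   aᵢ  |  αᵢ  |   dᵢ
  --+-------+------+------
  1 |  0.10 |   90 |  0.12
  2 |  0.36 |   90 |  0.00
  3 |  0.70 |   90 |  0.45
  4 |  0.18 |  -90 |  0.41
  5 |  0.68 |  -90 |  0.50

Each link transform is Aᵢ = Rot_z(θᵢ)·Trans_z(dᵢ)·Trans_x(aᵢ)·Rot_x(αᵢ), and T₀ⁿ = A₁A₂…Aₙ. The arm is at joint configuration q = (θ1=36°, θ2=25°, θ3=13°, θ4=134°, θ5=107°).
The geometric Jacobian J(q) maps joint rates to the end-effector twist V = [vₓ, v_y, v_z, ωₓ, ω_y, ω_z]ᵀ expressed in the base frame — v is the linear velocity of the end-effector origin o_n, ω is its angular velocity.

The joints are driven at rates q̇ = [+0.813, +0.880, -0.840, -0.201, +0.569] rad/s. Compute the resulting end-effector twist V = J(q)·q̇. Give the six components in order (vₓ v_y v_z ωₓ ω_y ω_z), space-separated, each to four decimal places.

-0.1866 0.9814 0.9279 -0.1697 -1.3393 1.7449

o_n = [0.7725, 0.1736, 0.3140]
J₁: ẑ×o_n = [-0.1736, 0.7725, 0.0000], ω = ẑ
J2: z=[0.5878, -0.8090, 0.0000] o=[0.0809, 0.0588, 0.1200] → [-0.1570, -0.1141, 0.6270, 0.5878, -0.8090, 0.0000]
J3: z=[0.3419, 0.2484, -0.9063] o=[0.3449, 0.2506, 0.2721] → [-0.0593, -0.4019, -0.1325, 0.3419, 0.2484, -0.9063]
J4: z=[-0.4078, 0.9081, 0.0951] o=[1.0914, 0.5983, 0.1526] → [0.1870, 0.0355, 0.4627, -0.4078, 0.9081, 0.0951]
J5: z=[-0.8465, -0.4150, 0.3334] o=[0.8626, 0.9606, 0.0227] → [0.1414, 0.2166, 0.6289, -0.8465, -0.4150, 0.3334]
V = J·q̇ = [-0.1866, 0.9814, 0.9279, -0.1697, -1.3393, 1.7449]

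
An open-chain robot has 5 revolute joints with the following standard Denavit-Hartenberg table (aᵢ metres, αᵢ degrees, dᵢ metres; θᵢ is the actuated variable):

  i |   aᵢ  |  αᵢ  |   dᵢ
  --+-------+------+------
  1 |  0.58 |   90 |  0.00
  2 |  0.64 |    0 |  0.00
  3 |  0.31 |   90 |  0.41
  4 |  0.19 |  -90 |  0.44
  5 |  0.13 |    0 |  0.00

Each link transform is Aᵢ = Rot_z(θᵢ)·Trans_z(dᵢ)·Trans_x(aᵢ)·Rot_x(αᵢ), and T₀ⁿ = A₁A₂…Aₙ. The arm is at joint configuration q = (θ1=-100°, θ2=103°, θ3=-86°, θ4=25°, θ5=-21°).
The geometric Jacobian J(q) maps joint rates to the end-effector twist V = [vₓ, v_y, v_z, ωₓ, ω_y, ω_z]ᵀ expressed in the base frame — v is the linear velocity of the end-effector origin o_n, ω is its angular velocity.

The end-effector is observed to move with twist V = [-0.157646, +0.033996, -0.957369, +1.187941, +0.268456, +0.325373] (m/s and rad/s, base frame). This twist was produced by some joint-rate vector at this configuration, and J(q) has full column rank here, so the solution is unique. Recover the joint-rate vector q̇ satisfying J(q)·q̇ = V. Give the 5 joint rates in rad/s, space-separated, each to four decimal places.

-0.3150 -0.8980 -0.7890 -0.7500 0.6220

o_n = [-0.7321, -1.0332, 0.3314]
J₁: ẑ×o_n = [1.0332, -0.7321, 0.0000], ω = ẑ
J2: z=[-0.9848, 0.1736, 0.0000] o=[-0.1007, -0.5712, 0.0000] → [0.0575, 0.3264, 0.5646, -0.9848, 0.1736, 0.0000]
J3: z=[-0.9848, 0.1736, 0.0000] o=[-0.0757, -0.4294, 0.6236] → [-0.0507, -0.2877, 0.7086, -0.9848, 0.1736, 0.0000]
J4: z=[-0.0508, -0.2879, -0.9563] o=[-0.5310, -0.6502, 0.7142] → [-0.2561, 0.1729, -0.0385, -0.0508, -0.2879, -0.9563]
J5: z=[-0.8224, 0.5554, -0.1236] o=[-0.6610, -0.9251, 0.3438] → [-0.0202, -0.0014, 0.1284, -0.8224, 0.5554, -0.1236]
q̇ = J⁺·V = [-0.3150, -0.8980, -0.7890, -0.7500, 0.6220]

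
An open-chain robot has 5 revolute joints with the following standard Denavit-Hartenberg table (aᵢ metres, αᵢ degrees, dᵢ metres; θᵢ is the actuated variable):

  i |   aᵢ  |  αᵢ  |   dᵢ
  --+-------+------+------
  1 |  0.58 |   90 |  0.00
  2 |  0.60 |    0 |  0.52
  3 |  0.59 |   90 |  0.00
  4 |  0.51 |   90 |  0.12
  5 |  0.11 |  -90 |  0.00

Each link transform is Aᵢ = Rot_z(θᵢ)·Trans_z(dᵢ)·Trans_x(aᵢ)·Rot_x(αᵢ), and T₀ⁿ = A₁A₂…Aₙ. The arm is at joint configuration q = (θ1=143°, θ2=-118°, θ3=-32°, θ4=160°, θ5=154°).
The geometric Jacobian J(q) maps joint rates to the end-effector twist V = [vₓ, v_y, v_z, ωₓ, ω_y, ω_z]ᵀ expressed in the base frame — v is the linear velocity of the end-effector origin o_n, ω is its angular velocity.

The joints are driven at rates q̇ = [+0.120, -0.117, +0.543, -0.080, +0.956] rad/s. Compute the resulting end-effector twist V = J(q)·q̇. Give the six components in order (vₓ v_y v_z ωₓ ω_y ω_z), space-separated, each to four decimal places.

o_n = [0.3674, 0.5504, -0.4859]
J₁: ẑ×o_n = [-0.5504, 0.3674, 0.0000], ω = ẑ
J2: z=[0.6018, 0.7986, 0.0000] o=[-0.4632, 0.3491, 0.0000] → [-0.3881, 0.2924, -0.5422, 0.6018, 0.7986, 0.0000]
J3: z=[0.6018, 0.7986, 0.0000] o=[0.0747, 0.5948, -0.5298] → [0.0350, -0.0264, -0.2605, 0.6018, 0.7986, 0.0000]
J4: z=[0.3993, -0.3009, 0.8660] o=[0.4828, 0.2873, -0.8248] → [-0.3298, -0.2353, 0.0703, 0.3993, -0.3009, 0.8660]
J5: z=[0.8021, 0.5722, -0.1710] o=[0.3042, 0.6403, -0.4812] → [-0.0181, -0.0070, -0.1083, 0.8021, 0.5722, -0.1710]
V = J·q̇ = [0.0075, 0.0076, -0.1871, 0.9912, 0.9113, -0.1128]

0.0075 0.0076 -0.1871 0.9912 0.9113 -0.1128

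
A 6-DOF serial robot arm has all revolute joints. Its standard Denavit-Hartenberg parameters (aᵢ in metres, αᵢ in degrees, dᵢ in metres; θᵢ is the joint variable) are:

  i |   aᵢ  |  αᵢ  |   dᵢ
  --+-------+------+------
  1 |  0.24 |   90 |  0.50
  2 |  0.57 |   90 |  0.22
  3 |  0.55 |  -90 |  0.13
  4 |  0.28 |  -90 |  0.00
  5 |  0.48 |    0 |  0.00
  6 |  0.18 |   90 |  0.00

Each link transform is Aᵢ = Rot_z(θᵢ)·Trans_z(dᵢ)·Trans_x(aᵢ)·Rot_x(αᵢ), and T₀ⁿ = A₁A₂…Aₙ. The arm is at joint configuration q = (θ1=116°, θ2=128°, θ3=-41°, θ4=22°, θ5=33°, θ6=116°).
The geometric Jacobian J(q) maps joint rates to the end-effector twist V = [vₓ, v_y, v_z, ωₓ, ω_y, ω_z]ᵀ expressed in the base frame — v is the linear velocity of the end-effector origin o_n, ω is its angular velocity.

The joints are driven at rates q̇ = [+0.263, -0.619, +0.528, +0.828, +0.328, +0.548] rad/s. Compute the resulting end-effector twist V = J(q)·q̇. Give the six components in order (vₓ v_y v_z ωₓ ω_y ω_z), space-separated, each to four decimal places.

o_n = [-0.4344, -0.7732, 1.3427]
J₁: ẑ×o_n = [0.7732, -0.4344, 0.0000], ω = ẑ
J2: z=[0.8988, 0.4384, 0.0000] o=[-0.1052, 0.2157, 0.5000] → [0.3694, -0.7574, -0.7445, 0.8988, 0.4384, 0.0000]
J3: z=[-0.3454, 0.7083, 0.6157] o=[0.2464, -0.0033, 0.9492] → [0.7528, -0.2832, 0.7482, -0.3454, 0.7083, 0.6157]
J4: z=[0.8554, -0.0322, 0.5170] o=[-0.0108, -0.2991, 1.3563] → [0.2456, -0.2074, -0.4192, 0.8554, -0.0322, 0.5170]
J5: z=[0.4649, -0.3925, -0.7936] o=[-0.0748, -0.5564, 1.4461] → [-0.1315, 0.3335, -0.2420, 0.4649, -0.3925, -0.7936]
J6: z=[0.4649, -0.3925, -0.7936] o=[-0.3904, -0.9180, 1.4401] → [0.1532, 0.0802, 0.0500, 0.4649, -0.3925, -0.7936]
V = J·q̇ = [0.6163, 0.1867, 0.4568, 0.3767, -0.2679, 0.3209]

0.6163 0.1867 0.4568 0.3767 -0.2679 0.3209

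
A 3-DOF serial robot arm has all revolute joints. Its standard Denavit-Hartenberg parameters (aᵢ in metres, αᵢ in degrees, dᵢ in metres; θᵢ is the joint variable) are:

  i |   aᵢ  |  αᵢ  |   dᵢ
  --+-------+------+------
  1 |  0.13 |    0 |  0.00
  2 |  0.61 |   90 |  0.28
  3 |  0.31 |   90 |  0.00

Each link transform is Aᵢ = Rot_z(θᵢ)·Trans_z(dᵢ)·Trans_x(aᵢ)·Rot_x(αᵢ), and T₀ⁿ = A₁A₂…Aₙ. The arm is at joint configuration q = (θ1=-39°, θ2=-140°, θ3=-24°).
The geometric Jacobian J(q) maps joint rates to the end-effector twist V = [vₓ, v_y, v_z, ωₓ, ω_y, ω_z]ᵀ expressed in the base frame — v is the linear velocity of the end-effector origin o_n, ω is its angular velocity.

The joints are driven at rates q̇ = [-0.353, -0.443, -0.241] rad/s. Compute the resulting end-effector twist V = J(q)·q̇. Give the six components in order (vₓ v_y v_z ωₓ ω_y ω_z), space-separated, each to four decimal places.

o_n = [-0.7920, -0.0974, 0.1539]
J₁: ẑ×o_n = [0.0974, -0.7920, 0.0000], ω = ẑ
J2: z=[0.0000, 0.0000, 1.0000] o=[0.1010, -0.0818, 0.0000] → [0.0156, -0.8931, 0.0000, 0.0000, 0.0000, 1.0000]
J3: z=[-0.0175, 0.9998, 0.0000] o=[-0.5089, -0.0925, 0.2800] → [-0.1261, -0.0022, 0.2832, -0.0175, 0.9998, 0.0000]
V = J·q̇ = [-0.0109, 0.6757, -0.0683, 0.0042, -0.2410, -0.7960]

-0.0109 0.6757 -0.0683 0.0042 -0.2410 -0.7960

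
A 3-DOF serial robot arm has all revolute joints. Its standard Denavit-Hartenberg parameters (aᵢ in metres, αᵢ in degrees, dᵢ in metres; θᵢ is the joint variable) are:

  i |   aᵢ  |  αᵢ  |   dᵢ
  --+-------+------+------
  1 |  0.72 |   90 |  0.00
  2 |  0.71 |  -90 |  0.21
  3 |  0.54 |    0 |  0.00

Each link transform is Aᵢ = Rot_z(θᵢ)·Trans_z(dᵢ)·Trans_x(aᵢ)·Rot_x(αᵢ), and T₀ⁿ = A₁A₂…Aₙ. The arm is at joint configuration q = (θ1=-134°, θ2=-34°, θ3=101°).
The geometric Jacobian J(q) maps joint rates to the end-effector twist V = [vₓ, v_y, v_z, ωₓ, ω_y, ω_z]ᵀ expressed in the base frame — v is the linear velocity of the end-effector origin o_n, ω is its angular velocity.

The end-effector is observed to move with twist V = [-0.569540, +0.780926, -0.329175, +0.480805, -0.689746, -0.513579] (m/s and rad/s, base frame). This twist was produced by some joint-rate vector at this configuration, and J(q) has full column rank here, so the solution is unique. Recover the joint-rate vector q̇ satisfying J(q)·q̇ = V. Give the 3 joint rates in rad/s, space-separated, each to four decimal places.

-0.7540 -0.8250 0.2900

o_n = [-0.6195, -1.1022, -0.3394]
J₁: ẑ×o_n = [1.1022, -0.6195, 0.0000], ω = ẑ
J2: z=[-0.7193, 0.6947, 0.0000] o=[-0.5002, -0.5179, 0.0000] → [-0.2358, -0.2442, 0.5032, -0.7193, 0.6947, 0.0000]
J3: z=[-0.3884, -0.4022, 0.8290] o=[-1.0601, -0.7955, -0.3970] → [0.2312, 0.3877, 0.2964, -0.3884, -0.4022, 0.8290]
q̇ = J⁺·V = [-0.7540, -0.8250, 0.2900]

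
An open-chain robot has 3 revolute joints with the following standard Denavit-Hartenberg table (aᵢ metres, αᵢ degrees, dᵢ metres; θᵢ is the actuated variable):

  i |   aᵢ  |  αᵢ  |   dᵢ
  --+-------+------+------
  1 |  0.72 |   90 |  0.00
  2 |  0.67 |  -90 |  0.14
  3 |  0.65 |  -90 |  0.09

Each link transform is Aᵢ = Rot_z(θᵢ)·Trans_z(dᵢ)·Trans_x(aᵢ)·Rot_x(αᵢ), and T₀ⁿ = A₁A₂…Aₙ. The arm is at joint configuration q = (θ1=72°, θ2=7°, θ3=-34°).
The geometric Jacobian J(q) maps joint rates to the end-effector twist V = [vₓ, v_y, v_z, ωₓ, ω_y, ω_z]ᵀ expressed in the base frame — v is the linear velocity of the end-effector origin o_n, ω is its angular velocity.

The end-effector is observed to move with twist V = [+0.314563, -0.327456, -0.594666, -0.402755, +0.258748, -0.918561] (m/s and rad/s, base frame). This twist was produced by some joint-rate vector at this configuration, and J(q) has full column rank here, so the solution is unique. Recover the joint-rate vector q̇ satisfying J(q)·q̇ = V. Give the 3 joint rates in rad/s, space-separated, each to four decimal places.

o_n = [1.0687, 1.6599, 0.2367]
J₁: ẑ×o_n = [-1.6599, 1.0687, 0.0000], ω = ẑ
J2: z=[0.9511, -0.3090, 0.0000] o=[0.2225, 0.6848, 0.0000] → [-0.0731, -0.2251, 1.1889, 0.9511, -0.3090, 0.0000]
J3: z=[-0.0377, -0.1159, 0.9925] o=[0.5611, 1.2740, 0.0817] → [-0.4010, 0.5096, 0.0443, -0.0377, -0.1159, 0.9925]
q̇ = J⁺·V = [0.0720, -0.4630, -0.9980]

0.0720 -0.4630 -0.9980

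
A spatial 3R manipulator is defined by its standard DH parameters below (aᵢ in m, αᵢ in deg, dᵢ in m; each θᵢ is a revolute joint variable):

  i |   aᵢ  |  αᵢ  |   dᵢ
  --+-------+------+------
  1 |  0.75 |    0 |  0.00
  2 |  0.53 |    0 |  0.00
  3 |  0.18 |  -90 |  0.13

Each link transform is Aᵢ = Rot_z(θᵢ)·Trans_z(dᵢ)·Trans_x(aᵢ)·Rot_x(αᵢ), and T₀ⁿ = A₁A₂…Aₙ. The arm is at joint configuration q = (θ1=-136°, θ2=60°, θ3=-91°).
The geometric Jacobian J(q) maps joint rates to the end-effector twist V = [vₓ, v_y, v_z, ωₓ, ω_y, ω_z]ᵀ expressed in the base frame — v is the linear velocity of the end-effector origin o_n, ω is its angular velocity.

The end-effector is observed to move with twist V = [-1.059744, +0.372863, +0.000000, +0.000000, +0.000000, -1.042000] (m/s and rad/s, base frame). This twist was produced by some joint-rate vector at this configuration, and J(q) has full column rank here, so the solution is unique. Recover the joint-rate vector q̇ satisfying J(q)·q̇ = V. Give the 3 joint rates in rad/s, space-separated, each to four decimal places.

o_n = [-0.5867, -1.0757, 0.1300]
J₁: ẑ×o_n = [1.0757, -0.5867, 0.0000], ω = ẑ
J2: z=[0.0000, 0.0000, 1.0000] o=[-0.5395, -0.5210, 0.0000] → [0.5547, -0.0472, 0.0000, 0.0000, 0.0000, 1.0000]
J3: z=[0.0000, 0.0000, 1.0000] o=[-0.4113, -1.0353, 0.0000] → [0.0405, -0.1754, 0.0000, 0.0000, 0.0000, 1.0000]
q̇ = J⁺·V = [-0.6630, -0.6440, 0.2650]

-0.6630 -0.6440 0.2650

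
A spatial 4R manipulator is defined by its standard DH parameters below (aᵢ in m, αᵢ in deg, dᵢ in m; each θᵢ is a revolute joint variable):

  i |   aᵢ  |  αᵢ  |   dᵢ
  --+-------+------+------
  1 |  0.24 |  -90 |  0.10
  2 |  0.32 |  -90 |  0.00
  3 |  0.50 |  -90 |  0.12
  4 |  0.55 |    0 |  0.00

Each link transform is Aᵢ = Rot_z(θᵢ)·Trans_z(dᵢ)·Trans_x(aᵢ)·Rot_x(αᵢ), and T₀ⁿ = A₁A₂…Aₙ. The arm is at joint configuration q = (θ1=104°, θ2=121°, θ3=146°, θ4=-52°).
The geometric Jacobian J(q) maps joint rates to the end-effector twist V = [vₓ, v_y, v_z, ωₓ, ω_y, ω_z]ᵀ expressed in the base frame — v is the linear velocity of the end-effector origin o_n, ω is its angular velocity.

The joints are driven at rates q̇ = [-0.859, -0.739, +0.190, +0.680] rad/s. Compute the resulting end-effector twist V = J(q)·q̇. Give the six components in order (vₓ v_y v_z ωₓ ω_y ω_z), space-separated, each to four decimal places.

0.1141 -0.4684 -0.0405 0.1621 0.0744 -0.4352

o_n = [0.4650, 0.0736, 0.7067]
J₁: ẑ×o_n = [-0.0736, 0.4650, 0.0000], ω = ẑ
J2: z=[-0.9703, -0.2419, 0.0000] o=[-0.0581, 0.2329, 0.1000] → [-0.1468, 0.5886, 0.2811, -0.9703, -0.2419, 0.0000]
J3: z=[0.2074, -0.8317, 0.5150] o=[-0.0182, 0.0730, -0.1743] → [-0.7330, 0.0662, 0.4020, 0.2074, -0.8317, 0.5150]
J4: z=[-0.8741, 0.0789, 0.4793] o=[0.2263, 0.2479, 0.2428] → [0.1202, 0.5198, 0.1336, -0.8741, 0.0789, 0.4793]
V = J·q̇ = [0.1141, -0.4684, -0.0405, 0.1621, 0.0744, -0.4352]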